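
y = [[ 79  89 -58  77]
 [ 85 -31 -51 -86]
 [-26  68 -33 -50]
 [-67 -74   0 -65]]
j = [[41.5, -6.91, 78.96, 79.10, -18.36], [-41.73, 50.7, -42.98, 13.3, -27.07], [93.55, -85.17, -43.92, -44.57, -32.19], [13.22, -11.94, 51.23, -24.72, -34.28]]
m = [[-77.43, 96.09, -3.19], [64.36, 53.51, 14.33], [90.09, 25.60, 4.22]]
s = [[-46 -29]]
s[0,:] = [-46, -29]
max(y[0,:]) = 89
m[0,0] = -77.43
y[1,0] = 85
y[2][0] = -26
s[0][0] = -46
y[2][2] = -33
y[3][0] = -67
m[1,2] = 14.33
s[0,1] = -29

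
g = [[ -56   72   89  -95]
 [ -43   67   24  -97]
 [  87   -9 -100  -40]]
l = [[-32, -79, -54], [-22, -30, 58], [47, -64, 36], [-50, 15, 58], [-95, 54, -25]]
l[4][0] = -95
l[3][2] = 58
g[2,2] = -100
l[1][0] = -22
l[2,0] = 47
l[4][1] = 54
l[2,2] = 36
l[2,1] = -64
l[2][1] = -64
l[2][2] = 36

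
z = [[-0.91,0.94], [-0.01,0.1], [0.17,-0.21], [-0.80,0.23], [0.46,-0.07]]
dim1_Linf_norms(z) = [0.94, 0.1, 0.21, 0.8, 0.46]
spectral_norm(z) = 1.59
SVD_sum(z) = [[-1.04,0.76], [-0.05,0.04], [0.21,-0.15], [-0.63,0.46], [0.33,-0.24]] + [[0.13, 0.18], [0.04, 0.06], [-0.04, -0.06], [-0.17, -0.23], [0.13, 0.17]]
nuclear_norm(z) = 2.02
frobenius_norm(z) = 1.64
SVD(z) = [[-0.81, -0.52], [-0.04, -0.17], [0.16, 0.16], [-0.49, 0.66], [0.26, -0.49]] @ diag([1.586302675675144, 0.43340953052035963]) @ [[0.81,-0.59], [-0.59,-0.81]]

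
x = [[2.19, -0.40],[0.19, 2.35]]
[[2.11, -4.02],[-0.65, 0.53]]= x @ [[0.9, -1.77],[-0.35, 0.37]]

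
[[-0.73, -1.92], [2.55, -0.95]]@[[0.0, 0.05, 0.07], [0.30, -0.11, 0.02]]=[[-0.58, 0.17, -0.09], [-0.28, 0.23, 0.16]]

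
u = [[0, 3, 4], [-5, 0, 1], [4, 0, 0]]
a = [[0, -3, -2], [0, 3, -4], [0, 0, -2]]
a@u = [[7, 0, -3], [-31, 0, 3], [-8, 0, 0]]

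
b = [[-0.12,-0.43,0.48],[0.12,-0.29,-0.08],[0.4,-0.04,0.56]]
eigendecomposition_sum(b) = [[0.14+0.00j, (-0.07+0j), 0.34-0.00j],[-0.00+0.00j, 0j, -0.01+0.00j],[(0.26+0j), (-0.13+0j), (0.63-0j)]] + [[-0.13+0.09j,(-0.18-0.22j),(0.07-0.05j)], [0.06+0.09j,-0.15+0.13j,(-0.04-0.05j)], [(0.07-0.02j),(0.05+0.12j),(-0.04+0.01j)]] + [[(-0.13-0.09j),(-0.18+0.22j),(0.07+0.05j)], [(0.06-0.09j),(-0.15-0.13j),(-0.04+0.05j)], [(0.07+0.02j),0.05-0.12j,-0.04-0.01j]]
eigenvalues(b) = [(0.78+0j), (-0.31+0.23j), (-0.31-0.23j)]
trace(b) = 0.15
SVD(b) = [[0.68, 0.67, -0.3], [0.10, 0.31, 0.94], [0.73, -0.67, 0.14]] @ diag([0.8351708733904728, 0.477190217049013, 0.29082487684672126]) @ [[0.27, -0.42, 0.87], [-0.65, -0.74, -0.16], [0.71, -0.52, -0.47]]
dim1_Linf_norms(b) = [0.48, 0.29, 0.56]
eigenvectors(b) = [[0.48+0.00j, (0.78+0j), 0.78-0.00j], [(-0.01+0j), (-0.02-0.53j), -0.02+0.53j], [(0.88+0j), -0.33-0.11j, -0.33+0.11j]]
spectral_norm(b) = 0.84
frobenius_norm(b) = 1.00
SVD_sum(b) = [[0.15, -0.24, 0.49], [0.02, -0.03, 0.07], [0.16, -0.25, 0.53]] + [[-0.21, -0.24, -0.05], [-0.10, -0.11, -0.02], [0.21, 0.24, 0.05]] + [[-0.06, 0.05, 0.04], [0.20, -0.14, -0.13], [0.03, -0.02, -0.02]]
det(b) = 0.12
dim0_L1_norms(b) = [0.64, 0.76, 1.12]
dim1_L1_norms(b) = [1.03, 0.49, 1.0]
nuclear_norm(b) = 1.60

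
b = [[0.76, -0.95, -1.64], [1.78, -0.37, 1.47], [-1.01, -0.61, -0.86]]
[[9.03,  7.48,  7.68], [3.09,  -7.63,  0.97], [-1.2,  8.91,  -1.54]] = b@ [[4.26, -3.1, 3.85], [-0.57, -5.49, 1.33], [-3.2, -2.82, -3.67]]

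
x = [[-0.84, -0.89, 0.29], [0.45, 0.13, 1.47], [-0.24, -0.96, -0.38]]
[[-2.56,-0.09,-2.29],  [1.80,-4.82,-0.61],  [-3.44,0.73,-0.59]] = x @ [[-0.03, -1.70, 1.77], [3.21, 0.78, 0.57], [0.95, -2.83, -1.01]]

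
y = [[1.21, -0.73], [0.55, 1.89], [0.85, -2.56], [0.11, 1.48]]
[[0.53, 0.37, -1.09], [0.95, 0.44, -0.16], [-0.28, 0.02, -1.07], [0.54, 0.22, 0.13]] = y@[[0.63, 0.38, -0.81],[0.32, 0.12, 0.15]]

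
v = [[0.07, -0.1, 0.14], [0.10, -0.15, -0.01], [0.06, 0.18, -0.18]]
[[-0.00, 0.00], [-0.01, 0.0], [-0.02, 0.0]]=v @ [[-0.13,0.02], [-0.05,0.01], [0.01,-0.00]]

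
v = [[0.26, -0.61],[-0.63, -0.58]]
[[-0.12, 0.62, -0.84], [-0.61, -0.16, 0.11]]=v @ [[0.57, 0.85, -1.03], [0.44, -0.65, 0.93]]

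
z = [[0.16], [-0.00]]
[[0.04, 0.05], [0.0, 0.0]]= z@[[0.28, 0.29]]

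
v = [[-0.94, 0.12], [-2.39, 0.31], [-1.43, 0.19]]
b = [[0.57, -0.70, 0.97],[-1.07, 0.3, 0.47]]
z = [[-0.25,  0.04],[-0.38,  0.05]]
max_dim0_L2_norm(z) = 0.45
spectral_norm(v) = 2.96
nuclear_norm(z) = 0.47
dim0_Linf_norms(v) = [2.39, 0.31]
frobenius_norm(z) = 0.46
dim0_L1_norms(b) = [1.64, 1.0, 1.44]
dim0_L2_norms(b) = [1.21, 0.76, 1.08]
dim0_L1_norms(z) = [0.63, 0.09]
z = b @ v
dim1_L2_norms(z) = [0.25, 0.38]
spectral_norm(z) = 0.46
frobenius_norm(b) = 1.79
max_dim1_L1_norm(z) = 0.43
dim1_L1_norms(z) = [0.29, 0.43]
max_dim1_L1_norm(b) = 2.24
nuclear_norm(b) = 2.51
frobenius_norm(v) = 2.96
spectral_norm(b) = 1.41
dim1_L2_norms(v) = [0.95, 2.41, 1.44]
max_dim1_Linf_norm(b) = 1.07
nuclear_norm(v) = 2.97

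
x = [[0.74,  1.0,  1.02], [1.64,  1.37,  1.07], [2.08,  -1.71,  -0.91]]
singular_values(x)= [2.95, 2.76, 0.2]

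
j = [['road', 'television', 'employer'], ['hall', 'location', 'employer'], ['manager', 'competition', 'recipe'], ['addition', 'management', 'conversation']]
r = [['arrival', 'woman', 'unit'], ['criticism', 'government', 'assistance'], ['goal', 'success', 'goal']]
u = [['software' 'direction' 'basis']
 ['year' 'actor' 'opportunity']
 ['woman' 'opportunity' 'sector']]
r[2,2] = 'goal'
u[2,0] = 'woman'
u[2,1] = 'opportunity'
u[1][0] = 'year'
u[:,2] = ['basis', 'opportunity', 'sector']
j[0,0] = 'road'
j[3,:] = ['addition', 'management', 'conversation']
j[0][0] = 'road'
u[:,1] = ['direction', 'actor', 'opportunity']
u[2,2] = 'sector'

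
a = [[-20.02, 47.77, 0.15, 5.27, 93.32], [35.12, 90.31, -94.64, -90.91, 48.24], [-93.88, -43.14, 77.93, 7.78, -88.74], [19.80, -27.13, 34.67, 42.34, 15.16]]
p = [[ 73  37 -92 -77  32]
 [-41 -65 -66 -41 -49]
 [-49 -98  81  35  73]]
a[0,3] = 5.27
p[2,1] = -98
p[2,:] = [-49, -98, 81, 35, 73]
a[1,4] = 48.24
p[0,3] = -77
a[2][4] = -88.74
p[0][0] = 73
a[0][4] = 93.32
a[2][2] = 77.93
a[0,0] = -20.02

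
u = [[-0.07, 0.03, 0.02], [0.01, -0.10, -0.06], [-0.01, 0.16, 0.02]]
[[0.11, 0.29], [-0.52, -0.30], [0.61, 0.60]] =u @ [[0.76, -3.0], [3.46, 3.83], [3.05, -1.91]]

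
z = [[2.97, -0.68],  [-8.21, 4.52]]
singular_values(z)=[9.82, 0.8]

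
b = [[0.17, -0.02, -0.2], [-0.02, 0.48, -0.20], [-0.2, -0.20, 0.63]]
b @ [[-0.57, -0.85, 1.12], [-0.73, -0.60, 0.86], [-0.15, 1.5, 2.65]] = [[-0.05,-0.43,-0.36],[-0.31,-0.57,-0.14],[0.17,1.24,1.27]]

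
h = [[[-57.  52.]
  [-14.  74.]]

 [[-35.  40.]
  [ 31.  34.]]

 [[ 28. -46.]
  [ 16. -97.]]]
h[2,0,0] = 28.0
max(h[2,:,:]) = 28.0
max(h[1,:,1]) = 40.0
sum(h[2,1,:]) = -81.0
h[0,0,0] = -57.0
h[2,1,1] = -97.0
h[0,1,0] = -14.0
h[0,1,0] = -14.0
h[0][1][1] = 74.0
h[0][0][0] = -57.0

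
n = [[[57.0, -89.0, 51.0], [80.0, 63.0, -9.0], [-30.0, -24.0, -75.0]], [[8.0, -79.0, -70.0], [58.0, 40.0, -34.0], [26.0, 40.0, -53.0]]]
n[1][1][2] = -34.0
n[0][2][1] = -24.0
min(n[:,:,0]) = -30.0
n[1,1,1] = 40.0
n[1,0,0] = 8.0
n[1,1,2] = -34.0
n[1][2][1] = 40.0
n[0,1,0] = 80.0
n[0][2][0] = -30.0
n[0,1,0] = 80.0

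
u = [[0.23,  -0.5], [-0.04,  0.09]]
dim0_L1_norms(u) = [0.27, 0.59]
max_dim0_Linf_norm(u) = 0.5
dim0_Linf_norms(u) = [0.23, 0.5]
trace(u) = 0.32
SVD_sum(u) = [[0.23, -0.50],[-0.04, 0.09]] + [[0.0, 0.00],[0.0, 0.00]]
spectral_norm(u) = 0.56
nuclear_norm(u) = 0.56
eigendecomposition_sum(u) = [[0.23, -0.5],[-0.04, 0.09]] + [[0.00, 0.00], [0.0, 0.00]]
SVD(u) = [[-0.98, 0.18],[0.18, 0.98]] @ diag([0.5591050281420651, 0.0012520009028109376]) @ [[-0.42,0.91], [0.91,0.42]]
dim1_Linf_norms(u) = [0.5, 0.09]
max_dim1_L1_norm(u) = 0.73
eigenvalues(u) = [0.32, 0.0]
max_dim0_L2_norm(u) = 0.51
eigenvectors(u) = [[0.98, 0.91], [-0.17, 0.41]]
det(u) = 0.00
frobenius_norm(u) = 0.56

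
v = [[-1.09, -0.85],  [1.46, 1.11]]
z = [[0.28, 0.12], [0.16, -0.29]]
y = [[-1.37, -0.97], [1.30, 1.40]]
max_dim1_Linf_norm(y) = 1.4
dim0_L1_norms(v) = [2.55, 1.96]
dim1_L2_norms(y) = [1.68, 1.91]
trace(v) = 0.02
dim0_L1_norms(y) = [2.67, 2.37]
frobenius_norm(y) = 2.54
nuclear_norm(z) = 0.64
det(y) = -0.66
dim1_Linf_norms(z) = [0.28, 0.29]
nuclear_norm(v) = 2.31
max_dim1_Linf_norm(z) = 0.29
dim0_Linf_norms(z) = [0.28, 0.29]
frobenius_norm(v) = 2.30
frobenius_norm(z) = 0.45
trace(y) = 0.03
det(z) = -0.10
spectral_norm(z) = 0.34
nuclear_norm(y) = 2.79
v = y + z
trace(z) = -0.01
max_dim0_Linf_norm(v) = 1.46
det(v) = 0.03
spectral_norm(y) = 2.53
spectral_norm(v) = 2.30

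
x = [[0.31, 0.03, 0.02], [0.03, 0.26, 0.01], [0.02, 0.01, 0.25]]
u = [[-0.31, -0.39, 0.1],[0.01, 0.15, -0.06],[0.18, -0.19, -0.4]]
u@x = [[-0.11, -0.11, 0.01], [0.01, 0.04, -0.01], [0.04, -0.05, -0.10]]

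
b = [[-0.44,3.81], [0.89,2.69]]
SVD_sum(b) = [[0.13, 3.79], [0.09, 2.72]] + [[-0.57,0.02],[0.8,-0.03]]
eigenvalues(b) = [-1.29, 3.54]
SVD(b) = [[0.81, 0.58],[0.58, -0.81]] @ diag([4.666580599675699, 0.9802680790122649]) @ [[0.03, 1.00], [-1.00, 0.03]]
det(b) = -4.57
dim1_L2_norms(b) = [3.84, 2.83]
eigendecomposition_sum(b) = [[-1.06, 1.02], [0.24, -0.23]] + [[0.62, 2.79], [0.65, 2.92]]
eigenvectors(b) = [[-0.98, -0.69], [0.22, -0.72]]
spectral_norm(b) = 4.67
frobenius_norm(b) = 4.77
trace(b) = 2.25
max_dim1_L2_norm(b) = 3.84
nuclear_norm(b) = 5.65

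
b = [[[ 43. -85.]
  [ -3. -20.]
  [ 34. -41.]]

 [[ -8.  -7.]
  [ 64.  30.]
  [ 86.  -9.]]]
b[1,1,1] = 30.0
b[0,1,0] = -3.0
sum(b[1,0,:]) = -15.0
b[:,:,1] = [[-85.0, -20.0, -41.0], [-7.0, 30.0, -9.0]]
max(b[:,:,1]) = 30.0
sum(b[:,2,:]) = 70.0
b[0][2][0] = 34.0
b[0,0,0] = 43.0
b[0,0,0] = 43.0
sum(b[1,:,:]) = 156.0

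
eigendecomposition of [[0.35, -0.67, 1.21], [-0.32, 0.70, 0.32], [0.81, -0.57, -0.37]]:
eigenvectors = [[0.71, 0.84, 0.76], [0.25, -0.21, 0.54], [-0.66, 0.5, 0.37]]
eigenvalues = [-1.02, 1.23, 0.47]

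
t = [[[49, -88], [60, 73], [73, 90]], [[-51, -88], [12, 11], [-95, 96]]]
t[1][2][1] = 96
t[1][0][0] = -51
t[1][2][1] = 96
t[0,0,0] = 49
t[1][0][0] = -51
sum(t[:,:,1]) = 94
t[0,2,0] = 73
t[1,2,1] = 96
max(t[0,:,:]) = 90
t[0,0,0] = 49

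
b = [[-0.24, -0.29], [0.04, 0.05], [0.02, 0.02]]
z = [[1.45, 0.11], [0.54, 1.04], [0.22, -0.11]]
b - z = [[-1.69, -0.40], [-0.50, -0.99], [-0.20, 0.13]]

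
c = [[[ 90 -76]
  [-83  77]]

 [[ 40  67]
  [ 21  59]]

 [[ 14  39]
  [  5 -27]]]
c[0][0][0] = 90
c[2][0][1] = 39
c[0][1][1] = 77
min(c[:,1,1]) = -27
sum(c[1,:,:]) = 187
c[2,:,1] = [39, -27]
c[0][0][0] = 90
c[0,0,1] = -76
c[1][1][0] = 21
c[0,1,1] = 77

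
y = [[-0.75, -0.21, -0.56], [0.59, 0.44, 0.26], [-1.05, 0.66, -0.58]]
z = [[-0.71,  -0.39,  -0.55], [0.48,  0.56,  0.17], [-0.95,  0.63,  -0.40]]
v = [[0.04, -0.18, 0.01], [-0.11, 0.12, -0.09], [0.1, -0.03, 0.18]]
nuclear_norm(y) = 2.58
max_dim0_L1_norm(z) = 2.14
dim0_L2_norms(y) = [1.42, 0.82, 0.85]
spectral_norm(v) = 0.29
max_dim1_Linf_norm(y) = 1.05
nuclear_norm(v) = 0.48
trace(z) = -0.55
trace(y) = -0.89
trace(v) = 0.34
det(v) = -0.00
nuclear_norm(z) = 2.55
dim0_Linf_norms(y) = [1.05, 0.66, 0.58]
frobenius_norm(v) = 0.33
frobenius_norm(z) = 1.73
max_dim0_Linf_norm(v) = 0.18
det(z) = -0.24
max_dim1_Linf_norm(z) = 0.95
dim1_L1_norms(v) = [0.23, 0.32, 0.31]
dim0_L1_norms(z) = [2.14, 1.58, 1.12]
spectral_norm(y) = 1.66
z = v + y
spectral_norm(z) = 1.45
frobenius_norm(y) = 1.84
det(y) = -0.17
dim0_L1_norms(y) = [2.39, 1.31, 1.4]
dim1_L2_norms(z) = [0.98, 0.76, 1.21]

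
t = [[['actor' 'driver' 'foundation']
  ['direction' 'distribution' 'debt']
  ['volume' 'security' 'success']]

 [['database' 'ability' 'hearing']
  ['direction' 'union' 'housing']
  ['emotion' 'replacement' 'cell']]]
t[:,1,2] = ['debt', 'housing']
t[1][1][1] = 'union'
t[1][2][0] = 'emotion'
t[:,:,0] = [['actor', 'direction', 'volume'], ['database', 'direction', 'emotion']]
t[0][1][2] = 'debt'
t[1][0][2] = 'hearing'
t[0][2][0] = 'volume'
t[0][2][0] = 'volume'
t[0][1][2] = 'debt'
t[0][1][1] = 'distribution'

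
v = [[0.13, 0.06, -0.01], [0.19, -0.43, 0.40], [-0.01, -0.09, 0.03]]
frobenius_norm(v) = 0.64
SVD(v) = [[0.02, 0.95, 0.3], [-0.99, 0.05, -0.12], [-0.13, -0.30, 0.95]] @ diag([0.6224094301336747, 0.15003429928016673, 0.028217199013789437]) @ [[-0.3, 0.71, -0.64], [0.91, 0.40, 0.02], [0.28, -0.58, -0.76]]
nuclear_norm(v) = 0.80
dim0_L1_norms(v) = [0.33, 0.58, 0.44]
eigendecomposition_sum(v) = [[-0.02,  0.05,  -0.05], [0.18,  -0.44,  0.46], [0.04,  -0.1,  0.10]] + [[0.15, 0.01, 0.03],[0.03, 0.00, 0.00],[-0.03, -0.0, -0.01]] + [[0.00,-0.0,0.02], [-0.02,0.01,-0.06], [-0.02,0.01,-0.07]]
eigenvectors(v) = [[0.11, -0.96, -0.18], [-0.97, -0.17, 0.67], [-0.22, 0.22, 0.72]]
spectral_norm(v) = 0.62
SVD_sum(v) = [[-0.0, 0.01, -0.01], [0.18, -0.44, 0.4], [0.02, -0.06, 0.05]] + [[0.13, 0.06, 0.00], [0.01, 0.0, 0.00], [-0.04, -0.02, -0.00]] + [[0.0, -0.00, -0.01],  [-0.0, 0.00, 0.0],  [0.01, -0.02, -0.02]]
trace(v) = -0.27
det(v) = 0.00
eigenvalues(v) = [-0.36, 0.14, -0.05]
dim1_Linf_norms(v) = [0.13, 0.43, 0.09]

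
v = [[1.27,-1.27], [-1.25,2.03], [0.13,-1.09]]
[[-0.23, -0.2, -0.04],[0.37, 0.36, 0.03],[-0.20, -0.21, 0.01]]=v @ [[-0.0, 0.04, -0.04],  [0.18, 0.2, -0.01]]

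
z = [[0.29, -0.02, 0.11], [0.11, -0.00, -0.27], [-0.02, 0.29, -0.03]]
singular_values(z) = [0.33, 0.3, 0.27]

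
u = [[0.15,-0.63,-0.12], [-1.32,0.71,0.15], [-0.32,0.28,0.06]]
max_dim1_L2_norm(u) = 1.51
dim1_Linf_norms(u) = [0.63, 1.32, 0.32]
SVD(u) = [[-0.3, -0.93, 0.19],  [0.92, -0.34, -0.21],  [0.26, 0.11, 0.96]] @ diag([1.6325121439461783, 0.47126820993523194, 0.003220896256632472]) @ [[-0.82,0.56,0.12],[0.57,0.81,0.14],[0.01,-0.19,0.98]]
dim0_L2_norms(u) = [1.37, 0.99, 0.2]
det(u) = -0.00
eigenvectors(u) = [[0.44, -0.68, 0.01],[-0.85, -0.73, -0.18],[-0.28, -0.03, 0.98]]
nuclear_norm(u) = 2.11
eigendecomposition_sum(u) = [[0.49, -0.46, -0.09], [-0.95, 0.89, 0.18], [-0.31, 0.29, 0.06]] + [[-0.34, -0.17, -0.03], [-0.37, -0.18, -0.03], [-0.01, -0.01, -0.0]] + [[0.0,-0.0,0.0], [-0.00,0.00,-0.00], [0.0,-0.0,0.00]]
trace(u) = 0.92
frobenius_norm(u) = 1.70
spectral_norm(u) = 1.63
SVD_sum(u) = [[0.4,-0.27,-0.06], [-1.23,0.84,0.17], [-0.35,0.24,0.05]] + [[-0.25, -0.36, -0.06],[-0.09, -0.13, -0.02],[0.03, 0.04, 0.01]] + [[0.0, -0.0, 0.00], [-0.0, 0.0, -0.00], [0.0, -0.0, 0.00]]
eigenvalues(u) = [1.44, -0.52, 0.0]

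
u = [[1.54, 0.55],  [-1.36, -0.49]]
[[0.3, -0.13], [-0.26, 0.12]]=u @ [[0.13,-0.06],[0.18,-0.07]]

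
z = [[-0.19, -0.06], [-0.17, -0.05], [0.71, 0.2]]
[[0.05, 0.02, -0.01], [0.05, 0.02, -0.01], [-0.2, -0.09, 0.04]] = z@[[-0.33,-0.15,0.06], [0.16,0.07,-0.03]]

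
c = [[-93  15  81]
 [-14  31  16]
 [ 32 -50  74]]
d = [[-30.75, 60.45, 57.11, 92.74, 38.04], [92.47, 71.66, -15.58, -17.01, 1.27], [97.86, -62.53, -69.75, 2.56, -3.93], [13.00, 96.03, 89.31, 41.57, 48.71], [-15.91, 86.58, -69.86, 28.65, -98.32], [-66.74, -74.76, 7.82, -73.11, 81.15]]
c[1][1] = 31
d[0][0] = -30.75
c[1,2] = 16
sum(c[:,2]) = 171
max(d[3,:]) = 96.03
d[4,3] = 28.65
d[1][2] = -15.58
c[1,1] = 31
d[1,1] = 71.66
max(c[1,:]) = 31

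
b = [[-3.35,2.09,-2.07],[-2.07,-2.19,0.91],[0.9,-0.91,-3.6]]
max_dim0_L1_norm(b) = 6.58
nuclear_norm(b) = 11.34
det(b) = -51.03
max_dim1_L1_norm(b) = 7.51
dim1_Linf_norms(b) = [3.35, 2.19, 3.6]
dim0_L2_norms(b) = [4.04, 3.16, 4.25]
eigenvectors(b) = [[(0.72+0j), 0.72-0.00j, (0.6+0j)],[(0.05+0.62j), (0.05-0.62j), (0.54+0j)],[-0.13-0.28j, (-0.13+0.28j), (0.59+0j)]]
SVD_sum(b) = [[-2.32, 1.56, -3.11], [0.19, -0.13, 0.26], [-1.02, 0.69, -1.37]] + [[-1.16,0.17,0.95], [-1.47,0.22,1.21], [2.35,-0.35,-1.93]] + [[0.13, 0.36, 0.09],[-0.79, -2.28, -0.55],[-0.43, -1.25, -0.30]]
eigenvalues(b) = [(-2.81+2.57j), (-2.81-2.57j), (-3.51+0j)]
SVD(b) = [[-0.91,-0.38,-0.14], [0.08,-0.49,0.87], [-0.4,0.78,0.48]] @ diag([4.577277117985201, 3.9138111268602405, 2.848388430048484]) @ [[0.56, -0.37, 0.74], [0.77, -0.11, -0.63], [-0.32, -0.92, -0.22]]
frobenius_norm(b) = 6.66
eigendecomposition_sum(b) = [[-1.50+0.90j, 1.56+0.88j, (0.11-1.72j)], [-0.88-1.21j, (-0.64+1.39j), 1.48-0.03j], [0.62+0.40j, (0.05-0.76j), -0.68+0.28j]] + [[(-1.5-0.9j),  1.56-0.88j,  (0.11+1.72j)], [(-0.88+1.21j),  -0.64-1.39j,  1.48+0.03j], [(0.62-0.4j),  0.05+0.76j,  -0.68-0.28j]] + [[(-0.35-0j), (-1.02+0j), -2.29+0.00j],[-0.31-0.00j, -0.91+0.00j, -2.05+0.00j],[(-0.34-0j), -1.00+0.00j, (-2.24+0j)]]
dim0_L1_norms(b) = [6.32, 5.19, 6.58]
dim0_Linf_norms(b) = [3.35, 2.19, 3.6]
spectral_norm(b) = 4.58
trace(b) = -9.14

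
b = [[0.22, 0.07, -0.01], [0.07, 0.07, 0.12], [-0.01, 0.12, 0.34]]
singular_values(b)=[0.39, 0.24, 0.0]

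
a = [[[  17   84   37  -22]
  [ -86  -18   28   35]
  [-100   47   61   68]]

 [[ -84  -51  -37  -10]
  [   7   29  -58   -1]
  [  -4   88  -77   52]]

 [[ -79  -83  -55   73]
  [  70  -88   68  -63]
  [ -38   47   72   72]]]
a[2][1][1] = -88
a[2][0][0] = -79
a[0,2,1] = 47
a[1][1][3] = -1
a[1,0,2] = -37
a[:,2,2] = [61, -77, 72]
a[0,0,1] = 84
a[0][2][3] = 68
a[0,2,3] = 68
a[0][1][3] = 35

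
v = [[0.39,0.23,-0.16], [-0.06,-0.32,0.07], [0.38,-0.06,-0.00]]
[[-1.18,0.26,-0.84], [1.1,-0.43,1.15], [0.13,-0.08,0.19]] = v @ [[-0.07, 0.02, -0.06], [-2.69, 1.48, -3.58], [3.31, 0.57, -0.05]]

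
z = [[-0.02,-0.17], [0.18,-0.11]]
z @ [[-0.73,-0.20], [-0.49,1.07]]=[[0.1,-0.18], [-0.08,-0.15]]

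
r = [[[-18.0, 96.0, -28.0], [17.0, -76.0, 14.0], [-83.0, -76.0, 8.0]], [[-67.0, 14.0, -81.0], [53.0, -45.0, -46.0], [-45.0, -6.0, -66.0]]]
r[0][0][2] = -28.0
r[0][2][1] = -76.0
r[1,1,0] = 53.0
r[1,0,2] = -81.0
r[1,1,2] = -46.0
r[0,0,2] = -28.0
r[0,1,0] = 17.0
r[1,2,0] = -45.0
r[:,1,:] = [[17.0, -76.0, 14.0], [53.0, -45.0, -46.0]]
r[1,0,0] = -67.0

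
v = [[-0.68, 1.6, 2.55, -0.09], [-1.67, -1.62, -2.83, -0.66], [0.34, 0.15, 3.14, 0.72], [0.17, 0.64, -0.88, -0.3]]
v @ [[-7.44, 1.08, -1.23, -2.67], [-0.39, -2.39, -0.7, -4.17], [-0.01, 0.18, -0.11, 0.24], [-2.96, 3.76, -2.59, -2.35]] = [[4.68, -4.44, -0.33, -4.03], [15.04, -0.92, 5.21, 12.09], [-4.75, 3.28, -2.73, -2.47], [-0.62, -2.63, 0.22, -2.63]]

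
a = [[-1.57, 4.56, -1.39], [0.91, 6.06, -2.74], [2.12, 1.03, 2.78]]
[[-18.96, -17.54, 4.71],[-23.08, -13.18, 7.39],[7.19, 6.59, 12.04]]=a @ [[1.46, 3.55, 1.16], [-2.88, -2.45, 2.23], [2.54, 0.57, 2.62]]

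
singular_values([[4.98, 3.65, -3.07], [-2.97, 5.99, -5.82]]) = [9.61, 5.8]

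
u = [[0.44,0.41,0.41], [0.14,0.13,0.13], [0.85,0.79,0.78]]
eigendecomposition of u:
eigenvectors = [[-0.46,-0.61,0.62], [-0.15,-0.13,-0.77], [-0.88,0.79,0.1]]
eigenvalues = [1.36, -0.0, -0.0]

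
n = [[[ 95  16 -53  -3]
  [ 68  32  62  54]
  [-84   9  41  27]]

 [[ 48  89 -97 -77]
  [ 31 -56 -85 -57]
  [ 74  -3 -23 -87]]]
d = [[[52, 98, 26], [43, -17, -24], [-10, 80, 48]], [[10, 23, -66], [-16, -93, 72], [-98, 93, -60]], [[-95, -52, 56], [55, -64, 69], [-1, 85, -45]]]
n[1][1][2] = -85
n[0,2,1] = 9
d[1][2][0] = -98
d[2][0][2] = 56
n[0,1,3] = 54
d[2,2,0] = -1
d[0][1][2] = -24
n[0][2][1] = 9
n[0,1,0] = 68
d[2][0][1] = -52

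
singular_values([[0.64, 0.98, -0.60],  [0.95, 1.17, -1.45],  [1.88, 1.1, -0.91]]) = [3.32, 0.75, 0.32]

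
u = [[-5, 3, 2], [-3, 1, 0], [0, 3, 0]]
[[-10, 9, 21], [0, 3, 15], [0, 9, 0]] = u @ [[0, 0, -5], [0, 3, 0], [-5, 0, -2]]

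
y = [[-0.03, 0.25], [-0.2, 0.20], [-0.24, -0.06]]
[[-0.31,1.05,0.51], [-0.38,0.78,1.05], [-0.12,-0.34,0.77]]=y @ [[0.77, 0.36, -3.62],[-1.14, 4.24, 1.62]]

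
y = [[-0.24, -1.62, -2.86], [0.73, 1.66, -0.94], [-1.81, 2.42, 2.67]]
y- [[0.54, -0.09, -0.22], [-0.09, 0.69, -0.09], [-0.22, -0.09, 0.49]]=[[-0.78, -1.53, -2.64], [0.82, 0.97, -0.85], [-1.59, 2.51, 2.18]]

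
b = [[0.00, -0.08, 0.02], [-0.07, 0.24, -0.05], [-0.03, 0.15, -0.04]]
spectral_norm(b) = 0.31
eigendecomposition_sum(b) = [[0.02,-0.07,0.01], [-0.07,0.24,-0.05], [-0.04,0.14,-0.03]] + [[-0.02, -0.01, 0.01], [-0.00, -0.0, 0.00], [0.01, 0.01, -0.01]] + [[-0.0, 0.00, -0.0],[-0.0, 0.00, -0.0],[-0.00, 0.00, -0.01]]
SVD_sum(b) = [[0.02, -0.08, 0.02], [-0.06, 0.24, -0.05], [-0.04, 0.15, -0.03]] + [[-0.02,  -0.00,  0.01],  [-0.01,  -0.0,  0.0],  [0.01,  0.0,  -0.00]] + [[-0.0, -0.0, -0.0], [0.00, 0.00, 0.00], [-0.00, -0.00, -0.0]]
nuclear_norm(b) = 0.34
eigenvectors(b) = [[-0.25, 0.8, 0.22],[0.84, 0.10, 0.25],[0.49, -0.59, 0.94]]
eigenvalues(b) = [0.23, -0.02, -0.01]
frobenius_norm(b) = 0.31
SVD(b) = [[-0.26,-0.81,0.53], [0.82,-0.47,-0.32], [0.51,0.35,0.79]] @ diag([0.31017178676974405, 0.02381156644986706, 0.005145094291451055]) @ [[-0.23, 0.95, -0.21], [0.95, 0.17, -0.28], [-0.23, -0.27, -0.94]]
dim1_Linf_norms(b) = [0.08, 0.24, 0.15]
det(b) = 0.00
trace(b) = 0.20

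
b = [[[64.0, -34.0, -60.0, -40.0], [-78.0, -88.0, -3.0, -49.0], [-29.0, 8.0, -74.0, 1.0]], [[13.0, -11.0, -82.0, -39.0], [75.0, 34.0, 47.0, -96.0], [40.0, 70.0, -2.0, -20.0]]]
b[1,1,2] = 47.0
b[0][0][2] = -60.0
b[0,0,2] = -60.0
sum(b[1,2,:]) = 88.0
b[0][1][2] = -3.0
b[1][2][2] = -2.0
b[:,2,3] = [1.0, -20.0]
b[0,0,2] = -60.0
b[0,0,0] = 64.0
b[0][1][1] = -88.0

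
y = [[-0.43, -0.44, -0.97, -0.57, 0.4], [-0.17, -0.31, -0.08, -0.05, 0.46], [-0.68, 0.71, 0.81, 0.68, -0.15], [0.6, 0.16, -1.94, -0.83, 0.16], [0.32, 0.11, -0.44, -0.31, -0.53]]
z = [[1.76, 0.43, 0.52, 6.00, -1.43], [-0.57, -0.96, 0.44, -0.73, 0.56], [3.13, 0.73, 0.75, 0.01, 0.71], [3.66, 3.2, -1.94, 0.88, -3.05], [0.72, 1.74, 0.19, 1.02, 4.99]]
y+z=[[1.33, -0.01, -0.45, 5.43, -1.03], [-0.74, -1.27, 0.36, -0.78, 1.02], [2.45, 1.44, 1.56, 0.69, 0.56], [4.26, 3.36, -3.88, 0.05, -2.89], [1.04, 1.85, -0.25, 0.71, 4.46]]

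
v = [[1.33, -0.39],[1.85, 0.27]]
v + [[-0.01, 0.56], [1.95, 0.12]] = [[1.32, 0.17], [3.8, 0.39]]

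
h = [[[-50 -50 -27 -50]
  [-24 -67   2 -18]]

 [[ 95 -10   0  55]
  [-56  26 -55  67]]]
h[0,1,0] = -24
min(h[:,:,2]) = -55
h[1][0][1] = -10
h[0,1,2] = 2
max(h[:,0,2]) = 0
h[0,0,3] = -50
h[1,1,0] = -56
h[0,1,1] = -67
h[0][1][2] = 2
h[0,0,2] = -27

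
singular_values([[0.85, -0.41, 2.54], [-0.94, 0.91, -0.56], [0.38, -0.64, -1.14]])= [3.0, 1.49, 0.0]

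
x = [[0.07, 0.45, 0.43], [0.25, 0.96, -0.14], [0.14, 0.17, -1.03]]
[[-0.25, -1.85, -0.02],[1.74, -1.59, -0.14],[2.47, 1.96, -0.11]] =x @ [[-2.15,-0.25,2.44], [2.03,-1.92,-0.73], [-2.36,-2.25,0.32]]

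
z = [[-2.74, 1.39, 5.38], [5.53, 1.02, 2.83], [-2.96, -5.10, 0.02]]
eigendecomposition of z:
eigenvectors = [[0.77+0.00j, -0.18+0.40j, (-0.18-0.4j)], [-0.62+0.00j, 0.32+0.52j, 0.32-0.52j], [-0.17+0.00j, -0.66+0.00j, (-0.66-0j)]]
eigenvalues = [(-5.07+0j), (1.68+5.84j), (1.68-5.84j)]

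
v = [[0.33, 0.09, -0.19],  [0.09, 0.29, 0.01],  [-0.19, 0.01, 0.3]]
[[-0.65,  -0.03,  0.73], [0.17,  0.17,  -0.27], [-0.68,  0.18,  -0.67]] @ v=[[-0.36, -0.06, 0.34], [0.12, 0.06, -0.11], [-0.08, -0.02, -0.07]]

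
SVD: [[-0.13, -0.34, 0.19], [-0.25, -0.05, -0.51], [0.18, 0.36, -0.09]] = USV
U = [[-0.57, 0.42, -0.71], [0.69, 0.71, -0.14], [0.44, -0.57, -0.69]]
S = [0.59, 0.56, 0.0]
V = [[-0.03,0.53,-0.84],  [-0.6,-0.69,-0.41],  [0.80,-0.49,-0.34]]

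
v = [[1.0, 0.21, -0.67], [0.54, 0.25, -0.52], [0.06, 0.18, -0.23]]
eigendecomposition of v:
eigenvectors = [[(0.85+0j), -0.28+0.04j, (-0.28-0.04j)],  [(0.51+0j), -0.71+0.00j, -0.71-0.00j],  [0.11+0.00j, -0.64+0.07j, -0.64-0.07j]]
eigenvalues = [(1.04+0j), (-0.01+0.02j), (-0.01-0.02j)]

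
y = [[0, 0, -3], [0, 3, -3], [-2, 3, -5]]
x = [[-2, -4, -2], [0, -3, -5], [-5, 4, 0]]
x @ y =[[4, -18, 28], [10, -24, 34], [0, 12, 3]]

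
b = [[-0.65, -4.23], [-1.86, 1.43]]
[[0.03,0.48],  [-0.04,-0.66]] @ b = [[-0.91, 0.56], [1.25, -0.77]]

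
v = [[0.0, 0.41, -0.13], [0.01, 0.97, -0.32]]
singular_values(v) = [1.11, 0.01]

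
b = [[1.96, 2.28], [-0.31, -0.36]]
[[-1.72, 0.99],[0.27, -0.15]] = b @[[0.75, -1.8], [-1.4, 1.98]]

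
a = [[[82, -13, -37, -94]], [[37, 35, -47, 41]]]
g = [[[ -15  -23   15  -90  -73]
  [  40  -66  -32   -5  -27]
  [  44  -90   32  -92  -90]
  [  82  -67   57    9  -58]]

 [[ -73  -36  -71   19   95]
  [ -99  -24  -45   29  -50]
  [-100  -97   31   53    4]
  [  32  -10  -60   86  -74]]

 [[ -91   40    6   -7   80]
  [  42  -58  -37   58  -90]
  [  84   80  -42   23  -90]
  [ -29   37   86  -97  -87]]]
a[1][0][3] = 41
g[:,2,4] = [-90, 4, -90]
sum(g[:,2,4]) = -176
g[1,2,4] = 4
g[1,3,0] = 32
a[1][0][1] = 35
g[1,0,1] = -36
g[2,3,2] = 86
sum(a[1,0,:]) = 66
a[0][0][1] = -13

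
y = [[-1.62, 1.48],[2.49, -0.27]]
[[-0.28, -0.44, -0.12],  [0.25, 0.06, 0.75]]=y@ [[0.09,-0.01,0.33],[-0.09,-0.31,0.28]]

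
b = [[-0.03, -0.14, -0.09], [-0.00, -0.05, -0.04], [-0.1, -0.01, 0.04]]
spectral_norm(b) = 0.18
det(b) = -0.00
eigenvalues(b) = [-0.13, 0.09, 0.0]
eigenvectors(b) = [[-0.82,-0.37,0.33], [-0.26,-0.26,-0.56], [-0.5,0.89,0.76]]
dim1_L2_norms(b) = [0.17, 0.06, 0.11]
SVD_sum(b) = [[-0.03, -0.14, -0.09], [-0.01, -0.05, -0.03], [-0.0, -0.00, -0.00]] + [[-0.0, -0.0, 0.0], [0.01, 0.0, -0.00], [-0.10, -0.01, 0.04]] + [[0.0, -0.0, 0.00], [-0.00, 0.0, -0.00], [-0.00, 0.00, -0.0]]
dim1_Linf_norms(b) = [0.14, 0.05, 0.1]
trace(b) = -0.04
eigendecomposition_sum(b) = [[-0.06, -0.11, -0.06], [-0.02, -0.03, -0.02], [-0.04, -0.07, -0.04]] + [[0.03,-0.03,-0.03], [0.02,-0.02,-0.02], [-0.07,0.06,0.08]] + [[0.00, -0.00, -0.00], [-0.0, 0.0, 0.0], [0.00, -0.0, -0.0]]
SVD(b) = [[-0.94, 0.02, -0.35], [-0.35, -0.11, 0.93], [-0.02, 0.99, 0.11]] @ diag([0.18043249435094985, 0.10881345937858107, 0.001935469028519568]) @ [[0.17, 0.82, 0.54], [-0.92, -0.07, 0.39], [-0.36, 0.56, -0.75]]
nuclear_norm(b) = 0.29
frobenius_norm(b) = 0.21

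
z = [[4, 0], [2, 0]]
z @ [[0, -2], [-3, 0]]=[[0, -8], [0, -4]]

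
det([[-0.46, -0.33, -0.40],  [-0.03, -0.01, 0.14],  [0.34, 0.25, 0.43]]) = -0.000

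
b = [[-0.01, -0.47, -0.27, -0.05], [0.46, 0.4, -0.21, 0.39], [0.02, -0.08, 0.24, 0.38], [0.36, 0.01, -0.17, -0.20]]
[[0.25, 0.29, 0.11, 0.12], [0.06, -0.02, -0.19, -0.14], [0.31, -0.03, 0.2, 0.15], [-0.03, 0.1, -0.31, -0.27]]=b@[[0.31, 0.15, -0.57, -0.56],  [-0.68, -0.43, -0.28, -0.22],  [0.14, -0.34, 0.02, -0.14],  [0.57, 0.04, 0.49, 0.46]]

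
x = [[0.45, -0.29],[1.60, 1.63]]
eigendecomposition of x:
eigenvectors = [[0.34-0.20j, 0.34+0.20j], [(-0.92+0j), (-0.92-0j)]]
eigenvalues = [(1.04+0.34j), (1.04-0.34j)]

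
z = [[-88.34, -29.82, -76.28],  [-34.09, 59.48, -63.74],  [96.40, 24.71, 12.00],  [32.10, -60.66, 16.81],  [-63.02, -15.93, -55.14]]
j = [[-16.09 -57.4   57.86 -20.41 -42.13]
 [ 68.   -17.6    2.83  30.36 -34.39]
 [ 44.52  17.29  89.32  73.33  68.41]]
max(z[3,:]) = 32.1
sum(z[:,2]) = -166.35000000000002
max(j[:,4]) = 68.41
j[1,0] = 68.0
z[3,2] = 16.81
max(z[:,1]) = 59.48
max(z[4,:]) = -15.93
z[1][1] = 59.48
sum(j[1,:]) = 49.2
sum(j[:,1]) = -57.71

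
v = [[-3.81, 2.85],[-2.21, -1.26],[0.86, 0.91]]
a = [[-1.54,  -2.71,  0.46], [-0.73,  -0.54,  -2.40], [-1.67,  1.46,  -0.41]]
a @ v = [[12.25, -0.56], [1.91, -3.58], [2.78, -6.97]]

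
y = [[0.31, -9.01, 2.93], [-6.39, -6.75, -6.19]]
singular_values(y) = [12.31, 7.94]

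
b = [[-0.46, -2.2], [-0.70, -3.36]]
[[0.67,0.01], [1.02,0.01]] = b @ [[-0.3, -0.3],  [-0.24, 0.06]]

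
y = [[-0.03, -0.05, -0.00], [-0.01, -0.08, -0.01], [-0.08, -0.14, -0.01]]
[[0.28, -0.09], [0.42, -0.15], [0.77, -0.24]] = y @ [[-0.52, -0.66], [-5.24, 2.23], [0.48, -1.77]]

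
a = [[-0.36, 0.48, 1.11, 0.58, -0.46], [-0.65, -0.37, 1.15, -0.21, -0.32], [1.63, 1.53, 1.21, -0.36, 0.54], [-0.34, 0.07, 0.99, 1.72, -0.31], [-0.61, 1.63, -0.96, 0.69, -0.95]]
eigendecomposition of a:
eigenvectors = [[(-0.11-0.24j), -0.11+0.24j, -0.53+0.00j, (0.4+0j), -0.35+0.00j], [0.16-0.39j, (0.16+0.39j), 0.28+0.00j, (0.04+0j), 0.06+0.00j], [(-0.03+0.35j), -0.03-0.35j, 0.02+0.00j, 0.46+0.00j, -0.26+0.00j], [-0.03-0.14j, (-0.03+0.14j), (0.02+0j), (0.79+0j), -0.90+0.00j], [(-0.78+0j), -0.78-0.00j, (0.8+0j), (-0.02+0j), (-0.03+0j)]]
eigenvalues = [(-1.38+1.18j), (-1.38-1.18j), (0.02+0j), (2.13+0j), (1.86+0j)]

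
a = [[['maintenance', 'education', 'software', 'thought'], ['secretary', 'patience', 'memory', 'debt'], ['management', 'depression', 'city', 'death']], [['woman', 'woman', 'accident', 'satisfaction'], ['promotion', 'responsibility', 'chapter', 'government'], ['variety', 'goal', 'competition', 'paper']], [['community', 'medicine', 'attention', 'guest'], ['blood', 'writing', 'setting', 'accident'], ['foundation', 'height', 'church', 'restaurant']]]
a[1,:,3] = ['satisfaction', 'government', 'paper']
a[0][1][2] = 'memory'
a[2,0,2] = 'attention'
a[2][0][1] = 'medicine'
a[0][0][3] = 'thought'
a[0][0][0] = 'maintenance'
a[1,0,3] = 'satisfaction'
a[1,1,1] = 'responsibility'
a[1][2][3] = 'paper'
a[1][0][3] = 'satisfaction'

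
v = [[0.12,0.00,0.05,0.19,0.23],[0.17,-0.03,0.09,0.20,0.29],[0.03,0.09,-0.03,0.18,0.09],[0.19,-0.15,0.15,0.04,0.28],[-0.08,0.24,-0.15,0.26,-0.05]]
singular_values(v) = [0.64, 0.47, 0.01, 0.0, 0.0]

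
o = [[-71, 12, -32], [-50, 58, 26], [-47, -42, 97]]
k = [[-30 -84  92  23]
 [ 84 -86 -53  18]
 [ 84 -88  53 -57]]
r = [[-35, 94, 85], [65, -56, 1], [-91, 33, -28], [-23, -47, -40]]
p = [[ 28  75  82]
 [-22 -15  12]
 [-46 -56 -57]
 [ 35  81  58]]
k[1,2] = -53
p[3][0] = 35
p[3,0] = 35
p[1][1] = -15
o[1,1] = 58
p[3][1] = 81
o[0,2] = -32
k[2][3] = -57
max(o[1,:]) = 58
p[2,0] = -46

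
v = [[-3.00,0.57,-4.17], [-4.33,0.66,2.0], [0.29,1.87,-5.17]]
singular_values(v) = [7.14, 5.27, 1.16]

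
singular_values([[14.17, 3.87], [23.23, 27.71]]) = [38.22, 7.92]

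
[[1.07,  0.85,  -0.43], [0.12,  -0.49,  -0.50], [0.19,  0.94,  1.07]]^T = [[1.07, 0.12, 0.19], [0.85, -0.49, 0.94], [-0.43, -0.50, 1.07]]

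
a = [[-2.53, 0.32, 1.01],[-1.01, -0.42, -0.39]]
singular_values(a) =[2.85, 0.86]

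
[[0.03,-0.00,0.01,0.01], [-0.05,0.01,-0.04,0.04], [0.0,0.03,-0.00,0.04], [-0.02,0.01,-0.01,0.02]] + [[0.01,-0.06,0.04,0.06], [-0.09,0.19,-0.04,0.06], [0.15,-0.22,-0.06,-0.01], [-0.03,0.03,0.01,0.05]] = [[0.04, -0.06, 0.05, 0.07],[-0.14, 0.2, -0.08, 0.1],[0.15, -0.19, -0.06, 0.03],[-0.05, 0.04, 0.0, 0.07]]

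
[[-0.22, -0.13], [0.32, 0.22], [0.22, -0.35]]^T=[[-0.22,0.32,0.22], [-0.13,0.22,-0.35]]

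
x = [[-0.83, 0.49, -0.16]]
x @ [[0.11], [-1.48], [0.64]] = [[-0.92]]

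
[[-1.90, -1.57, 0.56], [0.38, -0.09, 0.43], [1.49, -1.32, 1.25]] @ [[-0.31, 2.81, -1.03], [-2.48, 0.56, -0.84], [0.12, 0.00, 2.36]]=[[4.55, -6.22, 4.6], [0.16, 1.02, 0.70], [2.96, 3.45, 2.52]]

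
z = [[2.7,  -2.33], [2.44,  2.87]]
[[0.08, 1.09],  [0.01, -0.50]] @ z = [[2.88, 2.94], [-1.19, -1.46]]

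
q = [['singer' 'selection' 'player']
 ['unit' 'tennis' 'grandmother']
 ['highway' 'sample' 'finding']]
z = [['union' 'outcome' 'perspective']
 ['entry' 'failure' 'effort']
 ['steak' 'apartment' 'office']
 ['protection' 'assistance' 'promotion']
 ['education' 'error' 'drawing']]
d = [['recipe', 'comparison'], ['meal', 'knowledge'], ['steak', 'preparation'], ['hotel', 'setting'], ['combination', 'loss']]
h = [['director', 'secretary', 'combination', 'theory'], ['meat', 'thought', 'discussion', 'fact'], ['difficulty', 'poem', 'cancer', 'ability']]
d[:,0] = ['recipe', 'meal', 'steak', 'hotel', 'combination']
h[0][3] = 'theory'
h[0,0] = 'director'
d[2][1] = 'preparation'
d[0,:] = ['recipe', 'comparison']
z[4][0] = 'education'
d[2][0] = 'steak'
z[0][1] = 'outcome'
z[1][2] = 'effort'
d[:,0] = ['recipe', 'meal', 'steak', 'hotel', 'combination']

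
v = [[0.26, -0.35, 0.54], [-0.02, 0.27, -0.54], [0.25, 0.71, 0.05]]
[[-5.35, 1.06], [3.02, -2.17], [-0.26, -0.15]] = v@[[-8.69, -4.28], [2.96, 0.97], [-3.8, 4.66]]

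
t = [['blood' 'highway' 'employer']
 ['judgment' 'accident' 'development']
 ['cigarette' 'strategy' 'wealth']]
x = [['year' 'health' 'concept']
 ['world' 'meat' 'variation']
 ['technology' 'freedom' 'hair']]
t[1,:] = ['judgment', 'accident', 'development']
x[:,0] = ['year', 'world', 'technology']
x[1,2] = 'variation'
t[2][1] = 'strategy'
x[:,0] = ['year', 'world', 'technology']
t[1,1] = 'accident'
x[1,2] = 'variation'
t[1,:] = ['judgment', 'accident', 'development']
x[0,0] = 'year'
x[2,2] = 'hair'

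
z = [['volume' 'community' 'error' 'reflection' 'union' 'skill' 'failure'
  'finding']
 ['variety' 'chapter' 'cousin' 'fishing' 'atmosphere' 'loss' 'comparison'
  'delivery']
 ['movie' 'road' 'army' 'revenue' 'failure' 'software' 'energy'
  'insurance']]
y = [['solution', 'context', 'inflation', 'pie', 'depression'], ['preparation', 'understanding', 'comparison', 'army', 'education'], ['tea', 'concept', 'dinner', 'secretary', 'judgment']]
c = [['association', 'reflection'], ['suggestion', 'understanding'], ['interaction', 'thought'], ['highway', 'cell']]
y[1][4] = 'education'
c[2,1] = 'thought'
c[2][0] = 'interaction'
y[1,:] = ['preparation', 'understanding', 'comparison', 'army', 'education']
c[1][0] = 'suggestion'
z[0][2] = 'error'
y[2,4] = 'judgment'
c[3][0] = 'highway'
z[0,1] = 'community'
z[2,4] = 'failure'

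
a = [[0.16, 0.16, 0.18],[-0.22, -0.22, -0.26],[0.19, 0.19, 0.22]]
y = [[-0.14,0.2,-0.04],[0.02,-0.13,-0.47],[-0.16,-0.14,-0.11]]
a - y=[[0.3, -0.04, 0.22], [-0.24, -0.09, 0.21], [0.35, 0.33, 0.33]]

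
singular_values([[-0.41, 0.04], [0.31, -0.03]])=[0.52, 0.0]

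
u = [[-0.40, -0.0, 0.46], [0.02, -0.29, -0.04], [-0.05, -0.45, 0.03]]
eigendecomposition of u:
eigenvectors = [[0.76, -0.99, 0.94], [-0.04, 0.16, 0.09], [0.65, 0.05, 0.34]]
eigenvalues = [-0.0, -0.42, -0.23]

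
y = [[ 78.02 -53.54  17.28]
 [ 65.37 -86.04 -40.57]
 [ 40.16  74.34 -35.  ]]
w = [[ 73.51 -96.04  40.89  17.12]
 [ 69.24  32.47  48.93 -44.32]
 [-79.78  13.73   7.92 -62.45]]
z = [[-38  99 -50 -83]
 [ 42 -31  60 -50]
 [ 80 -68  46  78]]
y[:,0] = [78.02, 65.37, 40.16]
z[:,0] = [-38, 42, 80]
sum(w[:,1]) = -49.84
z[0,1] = 99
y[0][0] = 78.02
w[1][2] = 48.93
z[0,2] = -50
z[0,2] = -50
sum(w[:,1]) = -49.84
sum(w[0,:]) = 35.480000000000004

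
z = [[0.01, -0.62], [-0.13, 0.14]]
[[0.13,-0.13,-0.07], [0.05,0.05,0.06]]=z@[[-0.62, -0.19, -0.31], [-0.22, 0.20, 0.11]]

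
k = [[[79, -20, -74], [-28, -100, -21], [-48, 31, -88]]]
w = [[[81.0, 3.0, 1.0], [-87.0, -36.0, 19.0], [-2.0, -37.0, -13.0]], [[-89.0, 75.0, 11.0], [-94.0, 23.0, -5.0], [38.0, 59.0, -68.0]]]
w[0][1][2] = 19.0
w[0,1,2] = 19.0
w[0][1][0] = -87.0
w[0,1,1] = -36.0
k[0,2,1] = 31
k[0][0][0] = 79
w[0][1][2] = 19.0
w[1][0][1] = 75.0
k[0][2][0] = -48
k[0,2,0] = -48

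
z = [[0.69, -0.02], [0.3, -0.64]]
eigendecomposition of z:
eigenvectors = [[0.98, 0.02], [0.22, 1.00]]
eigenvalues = [0.69, -0.64]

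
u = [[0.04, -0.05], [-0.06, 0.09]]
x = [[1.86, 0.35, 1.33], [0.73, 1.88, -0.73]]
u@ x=[[0.04,-0.08,0.09], [-0.05,0.15,-0.15]]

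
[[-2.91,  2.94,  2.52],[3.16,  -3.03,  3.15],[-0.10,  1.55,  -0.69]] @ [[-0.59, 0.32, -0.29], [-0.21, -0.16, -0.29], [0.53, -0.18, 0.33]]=[[2.44, -1.86, 0.82], [0.44, 0.93, 1.0], [-0.63, -0.16, -0.65]]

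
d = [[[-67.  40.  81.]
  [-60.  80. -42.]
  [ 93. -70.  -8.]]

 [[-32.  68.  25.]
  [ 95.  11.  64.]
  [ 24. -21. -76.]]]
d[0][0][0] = -67.0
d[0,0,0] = -67.0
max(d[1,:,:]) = 95.0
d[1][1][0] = 95.0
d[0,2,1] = -70.0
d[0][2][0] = 93.0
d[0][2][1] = -70.0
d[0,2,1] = -70.0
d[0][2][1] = -70.0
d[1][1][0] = 95.0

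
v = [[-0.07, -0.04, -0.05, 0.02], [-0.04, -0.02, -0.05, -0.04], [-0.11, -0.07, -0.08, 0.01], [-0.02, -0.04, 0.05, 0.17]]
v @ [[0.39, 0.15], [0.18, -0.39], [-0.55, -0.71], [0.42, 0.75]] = [[0.00, 0.06], [-0.01, 0.01], [-0.01, 0.08], [0.03, 0.1]]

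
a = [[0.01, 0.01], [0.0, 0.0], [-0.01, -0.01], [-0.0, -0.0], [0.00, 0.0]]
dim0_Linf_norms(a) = [0.01, 0.01]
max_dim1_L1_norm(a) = 0.02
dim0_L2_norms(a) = [0.01, 0.01]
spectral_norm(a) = 0.02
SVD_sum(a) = [[0.01,  0.01], [0.00,  0.00], [-0.01,  -0.01], [0.00,  0.00], [0.0,  0.0]] + [[0.0, -0.00], [0.0, 0.00], [0.00, -0.00], [0.00, 0.0], [0.00, 0.0]]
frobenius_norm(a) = 0.02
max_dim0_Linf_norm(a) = 0.01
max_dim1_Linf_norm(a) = 0.01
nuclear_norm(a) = 0.02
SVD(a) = [[-0.71, 0.71], [0.00, 0.00], [0.71, 0.71], [0.0, 0.0], [0.0, 0.0]] @ diag([0.02, 1.2877726421799157e-18]) @ [[-0.71,-0.71], [0.71,-0.71]]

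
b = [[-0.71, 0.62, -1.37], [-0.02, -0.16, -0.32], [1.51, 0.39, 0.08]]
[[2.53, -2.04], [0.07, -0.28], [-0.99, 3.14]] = b@[[-0.94, 1.97], [1.26, 0.31], [-0.79, 0.61]]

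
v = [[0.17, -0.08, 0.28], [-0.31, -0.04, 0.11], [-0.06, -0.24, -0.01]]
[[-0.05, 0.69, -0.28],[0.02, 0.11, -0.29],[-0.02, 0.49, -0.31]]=v @ [[-0.11, 0.48, 0.46], [0.12, -2.23, 1.2], [-0.07, 1.54, -0.93]]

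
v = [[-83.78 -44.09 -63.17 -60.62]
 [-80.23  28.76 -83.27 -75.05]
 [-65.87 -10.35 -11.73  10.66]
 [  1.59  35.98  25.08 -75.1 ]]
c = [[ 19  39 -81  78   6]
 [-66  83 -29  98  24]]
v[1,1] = 28.76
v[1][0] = -80.23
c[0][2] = -81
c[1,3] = 98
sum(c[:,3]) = 176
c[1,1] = 83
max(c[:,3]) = 98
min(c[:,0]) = -66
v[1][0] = -80.23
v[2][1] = -10.35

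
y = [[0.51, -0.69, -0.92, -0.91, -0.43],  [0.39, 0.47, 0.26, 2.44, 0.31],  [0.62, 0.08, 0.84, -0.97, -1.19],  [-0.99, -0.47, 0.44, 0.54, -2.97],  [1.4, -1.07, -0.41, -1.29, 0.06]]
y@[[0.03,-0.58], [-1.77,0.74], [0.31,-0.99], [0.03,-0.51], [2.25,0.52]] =[[-0.04,0.34], [0.03,-1.22], [-2.57,-1.26], [-5.73,-2.03], [1.91,-0.51]]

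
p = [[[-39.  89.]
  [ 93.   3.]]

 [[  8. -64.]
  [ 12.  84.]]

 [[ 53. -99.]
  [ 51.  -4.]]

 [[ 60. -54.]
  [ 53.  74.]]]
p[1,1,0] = 12.0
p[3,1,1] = 74.0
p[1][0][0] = 8.0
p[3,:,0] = [60.0, 53.0]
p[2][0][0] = 53.0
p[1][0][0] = 8.0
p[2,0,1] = -99.0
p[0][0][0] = -39.0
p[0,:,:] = [[-39.0, 89.0], [93.0, 3.0]]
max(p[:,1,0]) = 93.0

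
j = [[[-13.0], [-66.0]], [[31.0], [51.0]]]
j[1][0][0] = 31.0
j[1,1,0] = 51.0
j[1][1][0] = 51.0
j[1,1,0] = 51.0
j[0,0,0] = -13.0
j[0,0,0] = -13.0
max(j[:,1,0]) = 51.0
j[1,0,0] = 31.0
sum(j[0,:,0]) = -79.0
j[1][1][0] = 51.0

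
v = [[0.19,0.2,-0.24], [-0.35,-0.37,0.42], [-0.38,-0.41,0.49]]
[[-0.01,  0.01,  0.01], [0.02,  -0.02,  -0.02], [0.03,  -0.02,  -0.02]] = v@[[-0.03, 0.02, 0.02], [-0.01, -0.01, 0.07], [0.02, -0.03, 0.03]]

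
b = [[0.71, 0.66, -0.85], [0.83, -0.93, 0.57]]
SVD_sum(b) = [[-0.12, 0.72, -0.62], [0.15, -0.88, 0.76]] + [[0.83,-0.06,-0.23], [0.68,-0.05,-0.19]]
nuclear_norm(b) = 2.63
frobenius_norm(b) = 1.88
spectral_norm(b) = 1.51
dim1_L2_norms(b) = [1.29, 1.37]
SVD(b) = [[-0.63, 0.78], [0.78, 0.63]] @ diag([1.5135499900806808, 1.1180636956483165]) @ [[0.13, -0.75, 0.65], [0.96, -0.06, -0.27]]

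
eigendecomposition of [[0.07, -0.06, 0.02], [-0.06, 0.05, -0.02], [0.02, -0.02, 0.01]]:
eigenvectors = [[-0.74,0.52,-0.43], [0.63,0.76,-0.17], [-0.23,0.40,0.89]]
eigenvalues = [0.13, -0.0, 0.0]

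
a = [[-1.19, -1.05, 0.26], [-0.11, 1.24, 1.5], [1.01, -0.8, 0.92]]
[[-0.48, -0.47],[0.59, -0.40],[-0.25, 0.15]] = a @ [[0.04, 0.35], [0.42, -0.01], [0.05, -0.23]]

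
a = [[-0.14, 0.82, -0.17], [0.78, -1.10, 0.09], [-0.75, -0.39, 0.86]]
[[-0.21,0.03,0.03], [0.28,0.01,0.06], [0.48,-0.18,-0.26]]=a @ [[0.14,0.06,0.13], [-0.10,0.02,0.02], [0.63,-0.15,-0.18]]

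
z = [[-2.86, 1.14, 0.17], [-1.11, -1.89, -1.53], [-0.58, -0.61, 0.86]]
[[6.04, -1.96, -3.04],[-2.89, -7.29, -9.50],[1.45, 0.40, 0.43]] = z @ [[-1.54, 1.32, 1.87], [1.21, 1.26, 1.59], [1.51, 2.25, 2.89]]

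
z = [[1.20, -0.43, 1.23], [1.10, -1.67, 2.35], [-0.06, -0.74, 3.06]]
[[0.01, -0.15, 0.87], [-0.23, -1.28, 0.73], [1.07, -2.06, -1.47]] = z@[[-0.27, 0.59, 1.14], [0.68, 0.34, -0.5], [0.51, -0.58, -0.58]]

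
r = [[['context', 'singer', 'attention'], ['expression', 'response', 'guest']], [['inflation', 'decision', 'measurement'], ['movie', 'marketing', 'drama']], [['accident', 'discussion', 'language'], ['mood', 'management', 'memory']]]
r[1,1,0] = 'movie'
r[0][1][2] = 'guest'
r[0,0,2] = 'attention'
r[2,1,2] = 'memory'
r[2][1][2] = 'memory'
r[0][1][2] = 'guest'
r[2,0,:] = ['accident', 'discussion', 'language']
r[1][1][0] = 'movie'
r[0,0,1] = 'singer'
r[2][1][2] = 'memory'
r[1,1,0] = 'movie'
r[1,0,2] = 'measurement'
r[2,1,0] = 'mood'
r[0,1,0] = 'expression'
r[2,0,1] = 'discussion'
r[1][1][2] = 'drama'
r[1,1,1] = 'marketing'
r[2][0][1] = 'discussion'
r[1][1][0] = 'movie'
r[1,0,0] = 'inflation'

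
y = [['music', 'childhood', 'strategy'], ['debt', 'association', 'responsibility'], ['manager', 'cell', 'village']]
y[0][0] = 'music'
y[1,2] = 'responsibility'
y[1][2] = 'responsibility'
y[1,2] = 'responsibility'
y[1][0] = 'debt'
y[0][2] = 'strategy'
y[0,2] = 'strategy'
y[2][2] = 'village'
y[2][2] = 'village'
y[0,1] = 'childhood'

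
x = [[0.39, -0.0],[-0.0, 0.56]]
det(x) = 0.22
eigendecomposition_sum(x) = [[0.39, 0.00], [0.0, 0.00]] + [[0.00, 0.00], [0.0, 0.56]]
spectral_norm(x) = 0.56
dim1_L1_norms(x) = [0.39, 0.56]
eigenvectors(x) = [[1.00,0.00], [0.00,1.00]]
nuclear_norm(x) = 0.95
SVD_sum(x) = [[0.00, 0.00], [0.00, 0.56]] + [[0.39, 0.0], [0.0, 0.00]]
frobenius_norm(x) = 0.68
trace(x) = 0.95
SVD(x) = [[0.00, 1.00], [1.00, 0.00]] @ diag([0.56, 0.39]) @ [[0.0, 1.00], [1.0, 0.0]]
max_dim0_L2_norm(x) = 0.56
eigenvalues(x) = [0.39, 0.56]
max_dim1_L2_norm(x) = 0.56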